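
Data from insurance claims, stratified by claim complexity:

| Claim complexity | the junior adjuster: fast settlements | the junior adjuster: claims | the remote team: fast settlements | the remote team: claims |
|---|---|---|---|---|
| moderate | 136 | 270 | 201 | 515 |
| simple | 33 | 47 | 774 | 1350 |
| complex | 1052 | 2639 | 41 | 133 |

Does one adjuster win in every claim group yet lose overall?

Moderate: the junior adjuster 136/270 = 50.4%, the remote team 201/515 = 39.0% → the junior adjuster
Simple: the junior adjuster 33/47 = 70.2%, the remote team 774/1350 = 57.3% → the junior adjuster
Complex: the junior adjuster 1052/2639 = 39.9%, the remote team 41/133 = 30.8% → the junior adjuster
Overall: the junior adjuster 1221/2956 = 41.3%, the remote team 1016/1998 = 50.9% → the remote team
The junior adjuster wins each claim group but the remote team wins overall — the comparison reverses. The junior adjuster's claims skew toward complex, which has a lower base rate.

Yes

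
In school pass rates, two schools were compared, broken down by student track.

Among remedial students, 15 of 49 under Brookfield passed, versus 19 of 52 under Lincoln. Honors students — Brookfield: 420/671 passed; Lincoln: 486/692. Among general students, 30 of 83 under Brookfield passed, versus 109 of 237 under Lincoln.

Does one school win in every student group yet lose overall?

Remedial: Brookfield 15/49 = 30.6%, Lincoln 19/52 = 36.5% → Lincoln
Honors: Brookfield 420/671 = 62.6%, Lincoln 486/692 = 70.2% → Lincoln
General: Brookfield 30/83 = 36.1%, Lincoln 109/237 = 46.0% → Lincoln
Overall: Brookfield 465/803 = 57.9%, Lincoln 614/981 = 62.6% → Lincoln
Lincoln wins overall and in every student group — no reversal.

No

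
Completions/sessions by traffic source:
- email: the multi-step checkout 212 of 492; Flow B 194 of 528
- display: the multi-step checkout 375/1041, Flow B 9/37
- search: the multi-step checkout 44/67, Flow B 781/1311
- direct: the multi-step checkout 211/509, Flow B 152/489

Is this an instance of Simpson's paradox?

Yes

Email: the multi-step checkout 212/492 = 43.1%, Flow B 194/528 = 36.7% → the multi-step checkout
Display: the multi-step checkout 375/1041 = 36.0%, Flow B 9/37 = 24.3% → the multi-step checkout
Search: the multi-step checkout 44/67 = 65.7%, Flow B 781/1311 = 59.6% → the multi-step checkout
Direct: the multi-step checkout 211/509 = 41.5%, Flow B 152/489 = 31.1% → the multi-step checkout
Overall: the multi-step checkout 842/2109 = 39.9%, Flow B 1136/2365 = 48.0% → Flow B
The multi-step checkout wins each traffic group but Flow B wins overall — the comparison reverses. The multi-step checkout's sessions skew toward display, which has a lower base rate.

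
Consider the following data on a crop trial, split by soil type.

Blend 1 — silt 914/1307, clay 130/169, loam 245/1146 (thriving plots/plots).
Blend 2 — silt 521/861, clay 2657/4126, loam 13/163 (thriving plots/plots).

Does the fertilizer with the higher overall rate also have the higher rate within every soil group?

No

Silt: Blend 1 914/1307 = 69.9%, Blend 2 521/861 = 60.5% → Blend 1
Clay: Blend 1 130/169 = 76.9%, Blend 2 2657/4126 = 64.4% → Blend 1
Loam: Blend 1 245/1146 = 21.4%, Blend 2 13/163 = 8.0% → Blend 1
Overall: Blend 1 1289/2622 = 49.2%, Blend 2 3191/5150 = 62.0% → Blend 2
Blend 1 wins each soil group but Blend 2 wins overall — the comparison reverses. Blend 1's plots skew toward loam, which has a lower base rate.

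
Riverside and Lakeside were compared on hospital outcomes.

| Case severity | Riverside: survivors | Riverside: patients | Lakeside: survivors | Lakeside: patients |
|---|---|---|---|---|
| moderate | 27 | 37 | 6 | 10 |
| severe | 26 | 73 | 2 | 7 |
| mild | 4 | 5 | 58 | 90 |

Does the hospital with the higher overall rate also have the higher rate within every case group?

No

Moderate: Riverside 27/37 = 73.0%, Lakeside 6/10 = 60.0% → Riverside
Severe: Riverside 26/73 = 35.6%, Lakeside 2/7 = 28.6% → Riverside
Mild: Riverside 4/5 = 80.0%, Lakeside 58/90 = 64.4% → Riverside
Overall: Riverside 57/115 = 49.6%, Lakeside 66/107 = 61.7% → Lakeside
Riverside wins each case group but Lakeside wins overall — the comparison reverses. Riverside's patients skew toward severe, which has a lower base rate.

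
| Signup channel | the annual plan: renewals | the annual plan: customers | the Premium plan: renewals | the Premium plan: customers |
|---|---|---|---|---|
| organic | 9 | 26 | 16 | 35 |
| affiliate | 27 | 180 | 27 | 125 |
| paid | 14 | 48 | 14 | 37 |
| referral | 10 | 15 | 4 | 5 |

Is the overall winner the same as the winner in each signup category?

Organic: the annual plan 9/26 = 34.6%, the Premium plan 16/35 = 45.7% → the Premium plan
Affiliate: the annual plan 27/180 = 15.0%, the Premium plan 27/125 = 21.6% → the Premium plan
Paid: the annual plan 14/48 = 29.2%, the Premium plan 14/37 = 37.8% → the Premium plan
Referral: the annual plan 10/15 = 66.7%, the Premium plan 4/5 = 80.0% → the Premium plan
Overall: the annual plan 60/269 = 22.3%, the Premium plan 61/202 = 30.2% → the Premium plan
The Premium plan wins overall and in every signup group — no reversal.

Yes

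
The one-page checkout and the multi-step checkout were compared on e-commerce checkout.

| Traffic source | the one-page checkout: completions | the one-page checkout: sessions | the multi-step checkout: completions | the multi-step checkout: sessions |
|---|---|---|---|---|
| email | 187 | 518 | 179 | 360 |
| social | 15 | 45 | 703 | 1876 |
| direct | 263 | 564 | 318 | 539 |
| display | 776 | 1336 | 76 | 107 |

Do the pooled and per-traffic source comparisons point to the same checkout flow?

Email: the one-page checkout 187/518 = 36.1%, the multi-step checkout 179/360 = 49.7% → the multi-step checkout
Social: the one-page checkout 15/45 = 33.3%, the multi-step checkout 703/1876 = 37.5% → the multi-step checkout
Direct: the one-page checkout 263/564 = 46.6%, the multi-step checkout 318/539 = 59.0% → the multi-step checkout
Display: the one-page checkout 776/1336 = 58.1%, the multi-step checkout 76/107 = 71.0% → the multi-step checkout
Overall: the one-page checkout 1241/2463 = 50.4%, the multi-step checkout 1276/2882 = 44.3% → the one-page checkout
The multi-step checkout wins each traffic group but the one-page checkout wins overall — the comparison reverses. The multi-step checkout's sessions skew toward social, which has a lower base rate.

No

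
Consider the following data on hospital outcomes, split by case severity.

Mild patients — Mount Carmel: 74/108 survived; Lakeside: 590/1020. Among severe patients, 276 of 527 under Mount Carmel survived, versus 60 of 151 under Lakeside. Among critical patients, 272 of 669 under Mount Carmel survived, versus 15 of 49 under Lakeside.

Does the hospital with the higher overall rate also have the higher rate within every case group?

Mild: Mount Carmel 74/108 = 68.5%, Lakeside 590/1020 = 57.8% → Mount Carmel
Severe: Mount Carmel 276/527 = 52.4%, Lakeside 60/151 = 39.7% → Mount Carmel
Critical: Mount Carmel 272/669 = 40.7%, Lakeside 15/49 = 30.6% → Mount Carmel
Overall: Mount Carmel 622/1304 = 47.7%, Lakeside 665/1220 = 54.5% → Lakeside
Mount Carmel wins each case group but Lakeside wins overall — the comparison reverses. Mount Carmel's patients skew toward critical, which has a lower base rate.

No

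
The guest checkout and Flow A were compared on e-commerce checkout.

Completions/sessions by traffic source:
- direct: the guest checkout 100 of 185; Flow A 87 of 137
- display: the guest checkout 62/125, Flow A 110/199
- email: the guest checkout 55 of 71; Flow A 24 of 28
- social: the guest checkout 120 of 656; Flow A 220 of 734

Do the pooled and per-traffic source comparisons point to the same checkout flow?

Direct: the guest checkout 100/185 = 54.1%, Flow A 87/137 = 63.5% → Flow A
Display: the guest checkout 62/125 = 49.6%, Flow A 110/199 = 55.3% → Flow A
Email: the guest checkout 55/71 = 77.5%, Flow A 24/28 = 85.7% → Flow A
Social: the guest checkout 120/656 = 18.3%, Flow A 220/734 = 30.0% → Flow A
Overall: the guest checkout 337/1037 = 32.5%, Flow A 441/1098 = 40.2% → Flow A
Flow A wins overall and in every traffic group — no reversal.

Yes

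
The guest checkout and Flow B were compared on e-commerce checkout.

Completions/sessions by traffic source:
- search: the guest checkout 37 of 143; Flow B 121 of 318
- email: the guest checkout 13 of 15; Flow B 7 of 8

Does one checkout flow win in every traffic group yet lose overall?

Search: the guest checkout 37/143 = 25.9%, Flow B 121/318 = 38.1% → Flow B
Email: the guest checkout 13/15 = 86.7%, Flow B 7/8 = 87.5% → Flow B
Overall: the guest checkout 50/158 = 31.6%, Flow B 128/326 = 39.3% → Flow B
Flow B wins overall and in every traffic group — no reversal.

No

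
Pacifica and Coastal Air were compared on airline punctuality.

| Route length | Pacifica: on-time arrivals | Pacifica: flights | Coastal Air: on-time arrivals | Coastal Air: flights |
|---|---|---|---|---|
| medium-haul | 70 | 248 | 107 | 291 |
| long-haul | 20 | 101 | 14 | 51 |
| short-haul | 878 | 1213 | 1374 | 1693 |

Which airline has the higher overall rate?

Coastal Air

Medium-haul: Pacifica 70/248 = 28.2%, Coastal Air 107/291 = 36.8% → Coastal Air
Long-haul: Pacifica 20/101 = 19.8%, Coastal Air 14/51 = 27.5% → Coastal Air
Short-haul: Pacifica 878/1213 = 72.4%, Coastal Air 1374/1693 = 81.2% → Coastal Air
Overall: Pacifica 968/1562 = 62.0%, Coastal Air 1495/2035 = 73.5% → Coastal Air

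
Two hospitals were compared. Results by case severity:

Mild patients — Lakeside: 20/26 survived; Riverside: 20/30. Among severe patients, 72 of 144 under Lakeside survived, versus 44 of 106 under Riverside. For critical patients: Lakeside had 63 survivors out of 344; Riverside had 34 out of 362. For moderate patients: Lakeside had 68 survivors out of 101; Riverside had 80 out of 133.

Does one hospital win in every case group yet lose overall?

Mild: Lakeside 20/26 = 76.9%, Riverside 20/30 = 66.7% → Lakeside
Severe: Lakeside 72/144 = 50.0%, Riverside 44/106 = 41.5% → Lakeside
Critical: Lakeside 63/344 = 18.3%, Riverside 34/362 = 9.4% → Lakeside
Moderate: Lakeside 68/101 = 67.3%, Riverside 80/133 = 60.2% → Lakeside
Overall: Lakeside 223/615 = 36.3%, Riverside 178/631 = 28.2% → Lakeside
Lakeside wins overall and in every case group — no reversal.

No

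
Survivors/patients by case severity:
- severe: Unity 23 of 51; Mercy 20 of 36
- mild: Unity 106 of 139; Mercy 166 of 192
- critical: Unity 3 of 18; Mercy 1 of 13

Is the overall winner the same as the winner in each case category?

Severe: Unity 23/51 = 45.1%, Mercy 20/36 = 55.6% → Mercy
Mild: Unity 106/139 = 76.3%, Mercy 166/192 = 86.5% → Mercy
Critical: Unity 3/18 = 16.7%, Mercy 1/13 = 7.7% → Unity
Overall: Unity 132/208 = 63.5%, Mercy 187/241 = 77.6% → Mercy
Neither sweeps: Unity wins 1 of 3 groups, Mercy wins 2. Mercy wins overall but not every group — no Simpson reversal.

No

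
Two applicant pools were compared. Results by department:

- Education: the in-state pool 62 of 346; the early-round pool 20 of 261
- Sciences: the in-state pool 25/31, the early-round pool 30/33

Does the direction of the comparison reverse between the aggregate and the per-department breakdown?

No

Education: the in-state pool 62/346 = 17.9%, the early-round pool 20/261 = 7.7% → the in-state pool
Sciences: the in-state pool 25/31 = 80.6%, the early-round pool 30/33 = 90.9% → the early-round pool
Overall: the in-state pool 87/377 = 23.1%, the early-round pool 50/294 = 17.0% → the in-state pool
Neither sweeps: the in-state pool wins 1 of 2 groups, the early-round pool wins 1. The in-state pool wins overall but not every group — no Simpson reversal.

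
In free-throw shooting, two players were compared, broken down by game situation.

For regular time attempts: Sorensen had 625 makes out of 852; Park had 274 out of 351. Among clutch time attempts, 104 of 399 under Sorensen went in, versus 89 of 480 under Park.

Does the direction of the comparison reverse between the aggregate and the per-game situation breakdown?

No

Regular time: Sorensen 625/852 = 73.4%, Park 274/351 = 78.1% → Park
Clutch time: Sorensen 104/399 = 26.1%, Park 89/480 = 18.5% → Sorensen
Overall: Sorensen 729/1251 = 58.3%, Park 363/831 = 43.7% → Sorensen
Neither sweeps: Sorensen wins 1 of 2 groups, Park wins 1. Sorensen wins overall but not every group — no Simpson reversal.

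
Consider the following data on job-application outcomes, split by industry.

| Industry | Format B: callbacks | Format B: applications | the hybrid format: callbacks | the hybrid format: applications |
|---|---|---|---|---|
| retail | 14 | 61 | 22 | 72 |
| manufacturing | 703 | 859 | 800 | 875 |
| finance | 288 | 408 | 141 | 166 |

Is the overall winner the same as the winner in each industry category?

Retail: Format B 14/61 = 23.0%, the hybrid format 22/72 = 30.6% → the hybrid format
Manufacturing: Format B 703/859 = 81.8%, the hybrid format 800/875 = 91.4% → the hybrid format
Finance: Format B 288/408 = 70.6%, the hybrid format 141/166 = 84.9% → the hybrid format
Overall: Format B 1005/1328 = 75.7%, the hybrid format 963/1113 = 86.5% → the hybrid format
The hybrid format wins overall and in every industry group — no reversal.

Yes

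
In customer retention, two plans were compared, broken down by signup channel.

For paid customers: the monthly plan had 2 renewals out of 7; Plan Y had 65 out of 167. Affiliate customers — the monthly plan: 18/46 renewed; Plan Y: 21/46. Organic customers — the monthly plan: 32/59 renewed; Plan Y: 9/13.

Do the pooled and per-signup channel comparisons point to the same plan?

Paid: the monthly plan 2/7 = 28.6%, Plan Y 65/167 = 38.9% → Plan Y
Affiliate: the monthly plan 18/46 = 39.1%, Plan Y 21/46 = 45.7% → Plan Y
Organic: the monthly plan 32/59 = 54.2%, Plan Y 9/13 = 69.2% → Plan Y
Overall: the monthly plan 52/112 = 46.4%, Plan Y 95/226 = 42.0% → the monthly plan
Plan Y wins each signup group but the monthly plan wins overall — the comparison reverses. Plan Y's customers skew toward paid, which has a lower base rate.

No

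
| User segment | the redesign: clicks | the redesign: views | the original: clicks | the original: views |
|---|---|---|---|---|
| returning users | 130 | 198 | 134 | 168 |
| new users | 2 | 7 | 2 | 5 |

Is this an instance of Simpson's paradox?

Returning users: the redesign 130/198 = 65.7%, the original 134/168 = 79.8% → the original
New users: the redesign 2/7 = 28.6%, the original 2/5 = 40.0% → the original
Overall: the redesign 132/205 = 64.4%, the original 136/173 = 78.6% → the original
The original wins overall and in every user group — no reversal.

No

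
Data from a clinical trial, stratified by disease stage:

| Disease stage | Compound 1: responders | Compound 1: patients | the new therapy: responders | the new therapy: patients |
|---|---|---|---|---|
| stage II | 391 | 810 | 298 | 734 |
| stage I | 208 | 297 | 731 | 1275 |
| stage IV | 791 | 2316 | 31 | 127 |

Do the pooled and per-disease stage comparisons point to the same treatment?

Stage II: Compound 1 391/810 = 48.3%, the new therapy 298/734 = 40.6% → Compound 1
Stage I: Compound 1 208/297 = 70.0%, the new therapy 731/1275 = 57.3% → Compound 1
Stage IV: Compound 1 791/2316 = 34.2%, the new therapy 31/127 = 24.4% → Compound 1
Overall: Compound 1 1390/3423 = 40.6%, the new therapy 1060/2136 = 49.6% → the new therapy
Compound 1 wins each disease group but the new therapy wins overall — the comparison reverses. Compound 1's patients skew toward stage IV, which has a lower base rate.

No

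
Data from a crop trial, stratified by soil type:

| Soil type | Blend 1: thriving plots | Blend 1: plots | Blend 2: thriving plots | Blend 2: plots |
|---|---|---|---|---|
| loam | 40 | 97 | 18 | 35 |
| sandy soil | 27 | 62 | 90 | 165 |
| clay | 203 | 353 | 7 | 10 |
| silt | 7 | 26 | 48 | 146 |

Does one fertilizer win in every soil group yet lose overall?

Loam: Blend 1 40/97 = 41.2%, Blend 2 18/35 = 51.4% → Blend 2
Sandy soil: Blend 1 27/62 = 43.5%, Blend 2 90/165 = 54.5% → Blend 2
Clay: Blend 1 203/353 = 57.5%, Blend 2 7/10 = 70.0% → Blend 2
Silt: Blend 1 7/26 = 26.9%, Blend 2 48/146 = 32.9% → Blend 2
Overall: Blend 1 277/538 = 51.5%, Blend 2 163/356 = 45.8% → Blend 1
Blend 2 wins each soil group but Blend 1 wins overall — the comparison reverses. Blend 2's plots skew toward silt, which has a lower base rate.

Yes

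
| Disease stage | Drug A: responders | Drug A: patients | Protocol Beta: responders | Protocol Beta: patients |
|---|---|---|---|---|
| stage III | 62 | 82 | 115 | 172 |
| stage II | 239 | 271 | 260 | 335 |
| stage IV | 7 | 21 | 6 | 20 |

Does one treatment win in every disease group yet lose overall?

No

Stage III: Drug A 62/82 = 75.6%, Protocol Beta 115/172 = 66.9% → Drug A
Stage II: Drug A 239/271 = 88.2%, Protocol Beta 260/335 = 77.6% → Drug A
Stage IV: Drug A 7/21 = 33.3%, Protocol Beta 6/20 = 30.0% → Drug A
Overall: Drug A 308/374 = 82.4%, Protocol Beta 381/527 = 72.3% → Drug A
Drug A wins overall and in every disease group — no reversal.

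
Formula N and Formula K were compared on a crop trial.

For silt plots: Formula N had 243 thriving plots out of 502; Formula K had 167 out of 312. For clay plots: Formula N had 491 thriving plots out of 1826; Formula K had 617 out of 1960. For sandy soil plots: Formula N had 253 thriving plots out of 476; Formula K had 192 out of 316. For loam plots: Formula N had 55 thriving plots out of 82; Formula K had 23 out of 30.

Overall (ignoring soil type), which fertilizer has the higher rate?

Formula K

Silt: Formula N 243/502 = 48.4%, Formula K 167/312 = 53.5% → Formula K
Clay: Formula N 491/1826 = 26.9%, Formula K 617/1960 = 31.5% → Formula K
Sandy soil: Formula N 253/476 = 53.2%, Formula K 192/316 = 60.8% → Formula K
Loam: Formula N 55/82 = 67.1%, Formula K 23/30 = 76.7% → Formula K
Overall: Formula N 1042/2886 = 36.1%, Formula K 999/2618 = 38.2% → Formula K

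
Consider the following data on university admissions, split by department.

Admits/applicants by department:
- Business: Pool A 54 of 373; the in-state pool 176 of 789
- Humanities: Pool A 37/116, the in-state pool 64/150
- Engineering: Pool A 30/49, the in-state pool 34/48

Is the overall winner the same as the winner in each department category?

Yes

Business: Pool A 54/373 = 14.5%, the in-state pool 176/789 = 22.3% → the in-state pool
Humanities: Pool A 37/116 = 31.9%, the in-state pool 64/150 = 42.7% → the in-state pool
Engineering: Pool A 30/49 = 61.2%, the in-state pool 34/48 = 70.8% → the in-state pool
Overall: Pool A 121/538 = 22.5%, the in-state pool 274/987 = 27.8% → the in-state pool
The in-state pool wins overall and in every department group — no reversal.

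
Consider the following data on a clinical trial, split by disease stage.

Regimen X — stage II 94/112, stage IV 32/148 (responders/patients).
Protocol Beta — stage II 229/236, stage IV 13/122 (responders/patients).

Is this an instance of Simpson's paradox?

No

Stage II: Regimen X 94/112 = 83.9%, Protocol Beta 229/236 = 97.0% → Protocol Beta
Stage IV: Regimen X 32/148 = 21.6%, Protocol Beta 13/122 = 10.7% → Regimen X
Overall: Regimen X 126/260 = 48.5%, Protocol Beta 242/358 = 67.6% → Protocol Beta
Neither sweeps: Regimen X wins 1 of 2 groups, Protocol Beta wins 1. Protocol Beta wins overall but not every group — no Simpson reversal.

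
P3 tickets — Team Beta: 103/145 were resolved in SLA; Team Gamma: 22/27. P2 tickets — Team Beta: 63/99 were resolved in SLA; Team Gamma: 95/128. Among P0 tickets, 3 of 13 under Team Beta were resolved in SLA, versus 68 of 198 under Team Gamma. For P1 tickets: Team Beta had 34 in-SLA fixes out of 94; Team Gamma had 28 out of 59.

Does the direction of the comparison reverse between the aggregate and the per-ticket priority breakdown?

P3: Team Beta 103/145 = 71.0%, Team Gamma 22/27 = 81.5% → Team Gamma
P2: Team Beta 63/99 = 63.6%, Team Gamma 95/128 = 74.2% → Team Gamma
P0: Team Beta 3/13 = 23.1%, Team Gamma 68/198 = 34.3% → Team Gamma
P1: Team Beta 34/94 = 36.2%, Team Gamma 28/59 = 47.5% → Team Gamma
Overall: Team Beta 203/351 = 57.8%, Team Gamma 213/412 = 51.7% → Team Beta
Team Gamma wins each ticket group but Team Beta wins overall — the comparison reverses. Team Gamma's tickets skew toward P0, which has a lower base rate.

Yes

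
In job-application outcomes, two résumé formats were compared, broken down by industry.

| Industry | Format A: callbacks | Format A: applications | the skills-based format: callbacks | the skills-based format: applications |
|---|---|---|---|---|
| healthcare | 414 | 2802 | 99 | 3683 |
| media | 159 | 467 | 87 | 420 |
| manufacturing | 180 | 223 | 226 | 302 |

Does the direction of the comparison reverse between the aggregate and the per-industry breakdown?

No

Healthcare: Format A 414/2802 = 14.8%, the skills-based format 99/3683 = 2.7% → Format A
Media: Format A 159/467 = 34.0%, the skills-based format 87/420 = 20.7% → Format A
Manufacturing: Format A 180/223 = 80.7%, the skills-based format 226/302 = 74.8% → Format A
Overall: Format A 753/3492 = 21.6%, the skills-based format 412/4405 = 9.4% → Format A
Format A wins overall and in every industry group — no reversal.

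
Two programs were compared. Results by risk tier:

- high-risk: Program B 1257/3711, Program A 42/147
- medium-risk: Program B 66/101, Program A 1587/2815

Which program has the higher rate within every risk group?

High-risk: Program B 1257/3711 = 33.9%, Program A 42/147 = 28.6% → Program B
Medium-risk: Program B 66/101 = 65.3%, Program A 1587/2815 = 56.4% → Program B
Program B has the higher rate in both groups.

Program B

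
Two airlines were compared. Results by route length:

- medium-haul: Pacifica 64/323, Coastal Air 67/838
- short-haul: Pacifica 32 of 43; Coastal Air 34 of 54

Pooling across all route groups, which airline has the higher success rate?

Medium-haul: Pacifica 64/323 = 19.8%, Coastal Air 67/838 = 8.0% → Pacifica
Short-haul: Pacifica 32/43 = 74.4%, Coastal Air 34/54 = 63.0% → Pacifica
Overall: Pacifica 96/366 = 26.2%, Coastal Air 101/892 = 11.3% → Pacifica

Pacifica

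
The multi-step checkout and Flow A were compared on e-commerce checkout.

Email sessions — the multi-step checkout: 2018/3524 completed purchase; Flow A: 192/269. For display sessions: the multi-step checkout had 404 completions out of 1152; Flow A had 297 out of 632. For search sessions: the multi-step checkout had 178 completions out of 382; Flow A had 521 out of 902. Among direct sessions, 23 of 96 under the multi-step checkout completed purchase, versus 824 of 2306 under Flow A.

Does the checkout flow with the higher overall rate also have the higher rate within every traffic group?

Email: the multi-step checkout 2018/3524 = 57.3%, Flow A 192/269 = 71.4% → Flow A
Display: the multi-step checkout 404/1152 = 35.1%, Flow A 297/632 = 47.0% → Flow A
Search: the multi-step checkout 178/382 = 46.6%, Flow A 521/902 = 57.8% → Flow A
Direct: the multi-step checkout 23/96 = 24.0%, Flow A 824/2306 = 35.7% → Flow A
Overall: the multi-step checkout 2623/5154 = 50.9%, Flow A 1834/4109 = 44.6% → the multi-step checkout
Flow A wins each traffic group but the multi-step checkout wins overall — the comparison reverses. Flow A's sessions skew toward direct, which has a lower base rate.

No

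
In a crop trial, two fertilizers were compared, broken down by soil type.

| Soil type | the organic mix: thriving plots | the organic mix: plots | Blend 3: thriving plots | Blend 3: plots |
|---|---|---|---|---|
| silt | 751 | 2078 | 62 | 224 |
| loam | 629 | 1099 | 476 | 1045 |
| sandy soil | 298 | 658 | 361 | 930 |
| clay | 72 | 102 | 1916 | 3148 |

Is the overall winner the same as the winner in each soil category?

Silt: the organic mix 751/2078 = 36.1%, Blend 3 62/224 = 27.7% → the organic mix
Loam: the organic mix 629/1099 = 57.2%, Blend 3 476/1045 = 45.6% → the organic mix
Sandy soil: the organic mix 298/658 = 45.3%, Blend 3 361/930 = 38.8% → the organic mix
Clay: the organic mix 72/102 = 70.6%, Blend 3 1916/3148 = 60.9% → the organic mix
Overall: the organic mix 1750/3937 = 44.5%, Blend 3 2815/5347 = 52.6% → Blend 3
The organic mix wins each soil group but Blend 3 wins overall — the comparison reverses. The organic mix's plots skew toward silt, which has a lower base rate.

No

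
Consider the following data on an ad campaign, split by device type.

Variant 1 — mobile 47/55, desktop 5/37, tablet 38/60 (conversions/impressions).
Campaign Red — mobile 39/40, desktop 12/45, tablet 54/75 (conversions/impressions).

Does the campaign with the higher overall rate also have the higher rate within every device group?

Yes

Mobile: Variant 1 47/55 = 85.5%, Campaign Red 39/40 = 97.5% → Campaign Red
Desktop: Variant 1 5/37 = 13.5%, Campaign Red 12/45 = 26.7% → Campaign Red
Tablet: Variant 1 38/60 = 63.3%, Campaign Red 54/75 = 72.0% → Campaign Red
Overall: Variant 1 90/152 = 59.2%, Campaign Red 105/160 = 65.6% → Campaign Red
Campaign Red wins overall and in every device group — no reversal.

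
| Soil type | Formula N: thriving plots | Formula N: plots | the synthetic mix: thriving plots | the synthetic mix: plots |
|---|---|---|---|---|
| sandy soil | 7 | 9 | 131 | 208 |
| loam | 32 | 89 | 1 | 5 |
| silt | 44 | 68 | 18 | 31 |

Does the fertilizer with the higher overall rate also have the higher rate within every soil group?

No

Sandy soil: Formula N 7/9 = 77.8%, the synthetic mix 131/208 = 63.0% → Formula N
Loam: Formula N 32/89 = 36.0%, the synthetic mix 1/5 = 20.0% → Formula N
Silt: Formula N 44/68 = 64.7%, the synthetic mix 18/31 = 58.1% → Formula N
Overall: Formula N 83/166 = 50.0%, the synthetic mix 150/244 = 61.5% → the synthetic mix
Formula N wins each soil group but the synthetic mix wins overall — the comparison reverses. Formula N's plots skew toward loam, which has a lower base rate.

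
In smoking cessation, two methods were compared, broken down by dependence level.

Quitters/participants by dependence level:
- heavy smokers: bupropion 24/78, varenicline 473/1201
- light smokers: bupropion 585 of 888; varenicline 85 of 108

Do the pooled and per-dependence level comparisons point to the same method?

Heavy smokers: bupropion 24/78 = 30.8%, varenicline 473/1201 = 39.4% → varenicline
Light smokers: bupropion 585/888 = 65.9%, varenicline 85/108 = 78.7% → varenicline
Overall: bupropion 609/966 = 63.0%, varenicline 558/1309 = 42.6% → bupropion
Varenicline wins each dependence group but bupropion wins overall — the comparison reverses. Varenicline's participants skew toward heavy smokers, which has a lower base rate.

No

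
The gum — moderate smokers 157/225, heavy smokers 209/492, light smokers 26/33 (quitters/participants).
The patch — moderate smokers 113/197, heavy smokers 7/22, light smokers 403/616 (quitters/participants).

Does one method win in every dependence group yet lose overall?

Yes

Moderate smokers: the gum 157/225 = 69.8%, the patch 113/197 = 57.4% → the gum
Heavy smokers: the gum 209/492 = 42.5%, the patch 7/22 = 31.8% → the gum
Light smokers: the gum 26/33 = 78.8%, the patch 403/616 = 65.4% → the gum
Overall: the gum 392/750 = 52.3%, the patch 523/835 = 62.6% → the patch
The gum wins each dependence group but the patch wins overall — the comparison reverses. The gum's participants skew toward heavy smokers, which has a lower base rate.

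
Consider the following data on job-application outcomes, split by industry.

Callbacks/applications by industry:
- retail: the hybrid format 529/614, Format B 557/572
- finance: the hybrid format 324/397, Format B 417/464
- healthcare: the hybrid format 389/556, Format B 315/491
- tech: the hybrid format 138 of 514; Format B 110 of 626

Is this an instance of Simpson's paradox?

No

Retail: the hybrid format 529/614 = 86.2%, Format B 557/572 = 97.4% → Format B
Finance: the hybrid format 324/397 = 81.6%, Format B 417/464 = 89.9% → Format B
Healthcare: the hybrid format 389/556 = 70.0%, Format B 315/491 = 64.2% → the hybrid format
Tech: the hybrid format 138/514 = 26.8%, Format B 110/626 = 17.6% → the hybrid format
Overall: the hybrid format 1380/2081 = 66.3%, Format B 1399/2153 = 65.0% → the hybrid format
Neither sweeps: the hybrid format wins 2 of 4 groups, Format B wins 2. The hybrid format wins overall but not every group — no Simpson reversal.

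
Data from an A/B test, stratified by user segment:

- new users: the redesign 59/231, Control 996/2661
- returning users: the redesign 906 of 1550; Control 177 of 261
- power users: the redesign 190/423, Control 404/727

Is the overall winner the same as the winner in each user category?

New users: the redesign 59/231 = 25.5%, Control 996/2661 = 37.4% → Control
Returning users: the redesign 906/1550 = 58.5%, Control 177/261 = 67.8% → Control
Power users: the redesign 190/423 = 44.9%, Control 404/727 = 55.6% → Control
Overall: the redesign 1155/2204 = 52.4%, Control 1577/3649 = 43.2% → the redesign
Control wins each user group but the redesign wins overall — the comparison reverses. Control's views skew toward new users, which has a lower base rate.

No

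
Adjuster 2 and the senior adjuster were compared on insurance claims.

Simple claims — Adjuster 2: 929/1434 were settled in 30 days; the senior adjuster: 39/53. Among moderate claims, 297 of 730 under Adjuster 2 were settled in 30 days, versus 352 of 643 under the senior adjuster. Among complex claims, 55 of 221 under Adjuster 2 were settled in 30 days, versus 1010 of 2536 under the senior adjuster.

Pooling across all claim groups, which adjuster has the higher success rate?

Adjuster 2

Simple: Adjuster 2 929/1434 = 64.8%, the senior adjuster 39/53 = 73.6% → the senior adjuster
Moderate: Adjuster 2 297/730 = 40.7%, the senior adjuster 352/643 = 54.7% → the senior adjuster
Complex: Adjuster 2 55/221 = 24.9%, the senior adjuster 1010/2536 = 39.8% → the senior adjuster
Overall: Adjuster 2 1281/2385 = 53.7%, the senior adjuster 1401/3232 = 43.3% → Adjuster 2
(The senior adjuster wins every claim group but Adjuster 2 wins overall — the senior adjuster's claims skew toward the low-rate complex group.)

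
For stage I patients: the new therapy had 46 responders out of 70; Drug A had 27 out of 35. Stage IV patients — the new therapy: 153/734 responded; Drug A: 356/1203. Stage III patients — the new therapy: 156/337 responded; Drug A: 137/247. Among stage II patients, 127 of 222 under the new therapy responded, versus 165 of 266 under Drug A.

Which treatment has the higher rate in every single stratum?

Stage I: the new therapy 46/70 = 65.7%, Drug A 27/35 = 77.1% → Drug A
Stage IV: the new therapy 153/734 = 20.8%, Drug A 356/1203 = 29.6% → Drug A
Stage III: the new therapy 156/337 = 46.3%, Drug A 137/247 = 55.5% → Drug A
Stage II: the new therapy 127/222 = 57.2%, Drug A 165/266 = 62.0% → Drug A
Drug A has the higher rate in all 4 groups.

Drug A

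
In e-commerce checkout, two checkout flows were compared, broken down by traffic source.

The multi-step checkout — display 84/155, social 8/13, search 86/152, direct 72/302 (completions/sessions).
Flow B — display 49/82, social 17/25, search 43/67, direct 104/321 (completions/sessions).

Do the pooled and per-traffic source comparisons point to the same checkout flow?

Yes

Display: the multi-step checkout 84/155 = 54.2%, Flow B 49/82 = 59.8% → Flow B
Social: the multi-step checkout 8/13 = 61.5%, Flow B 17/25 = 68.0% → Flow B
Search: the multi-step checkout 86/152 = 56.6%, Flow B 43/67 = 64.2% → Flow B
Direct: the multi-step checkout 72/302 = 23.8%, Flow B 104/321 = 32.4% → Flow B
Overall: the multi-step checkout 250/622 = 40.2%, Flow B 213/495 = 43.0% → Flow B
Flow B wins overall and in every traffic group — no reversal.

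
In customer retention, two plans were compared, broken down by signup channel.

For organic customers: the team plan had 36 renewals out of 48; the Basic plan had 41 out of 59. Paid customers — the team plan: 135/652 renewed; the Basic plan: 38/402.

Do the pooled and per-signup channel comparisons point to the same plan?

Organic: the team plan 36/48 = 75.0%, the Basic plan 41/59 = 69.5% → the team plan
Paid: the team plan 135/652 = 20.7%, the Basic plan 38/402 = 9.5% → the team plan
Overall: the team plan 171/700 = 24.4%, the Basic plan 79/461 = 17.1% → the team plan
The team plan wins overall and in every signup group — no reversal.

Yes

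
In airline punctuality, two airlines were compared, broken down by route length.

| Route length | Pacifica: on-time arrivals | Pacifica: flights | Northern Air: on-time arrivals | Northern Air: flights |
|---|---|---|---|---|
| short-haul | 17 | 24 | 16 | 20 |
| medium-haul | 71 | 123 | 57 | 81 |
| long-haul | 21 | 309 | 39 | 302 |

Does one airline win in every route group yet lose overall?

No

Short-haul: Pacifica 17/24 = 70.8%, Northern Air 16/20 = 80.0% → Northern Air
Medium-haul: Pacifica 71/123 = 57.7%, Northern Air 57/81 = 70.4% → Northern Air
Long-haul: Pacifica 21/309 = 6.8%, Northern Air 39/302 = 12.9% → Northern Air
Overall: Pacifica 109/456 = 23.9%, Northern Air 112/403 = 27.8% → Northern Air
Northern Air wins overall and in every route group — no reversal.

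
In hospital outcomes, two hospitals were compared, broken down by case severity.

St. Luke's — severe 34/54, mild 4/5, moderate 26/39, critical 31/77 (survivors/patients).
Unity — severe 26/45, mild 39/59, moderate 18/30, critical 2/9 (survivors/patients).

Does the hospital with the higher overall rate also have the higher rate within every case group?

Severe: St. Luke's 34/54 = 63.0%, Unity 26/45 = 57.8% → St. Luke's
Mild: St. Luke's 4/5 = 80.0%, Unity 39/59 = 66.1% → St. Luke's
Moderate: St. Luke's 26/39 = 66.7%, Unity 18/30 = 60.0% → St. Luke's
Critical: St. Luke's 31/77 = 40.3%, Unity 2/9 = 22.2% → St. Luke's
Overall: St. Luke's 95/175 = 54.3%, Unity 85/143 = 59.4% → Unity
St. Luke's wins each case group but Unity wins overall — the comparison reverses. St. Luke's's patients skew toward critical, which has a lower base rate.

No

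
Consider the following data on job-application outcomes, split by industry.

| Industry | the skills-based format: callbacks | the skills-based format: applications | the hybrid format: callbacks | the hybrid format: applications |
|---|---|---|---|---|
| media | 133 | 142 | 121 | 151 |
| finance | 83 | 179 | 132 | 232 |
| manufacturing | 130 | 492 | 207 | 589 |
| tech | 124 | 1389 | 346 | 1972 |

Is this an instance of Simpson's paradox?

No

Media: the skills-based format 133/142 = 93.7%, the hybrid format 121/151 = 80.1% → the skills-based format
Finance: the skills-based format 83/179 = 46.4%, the hybrid format 132/232 = 56.9% → the hybrid format
Manufacturing: the skills-based format 130/492 = 26.4%, the hybrid format 207/589 = 35.1% → the hybrid format
Tech: the skills-based format 124/1389 = 8.9%, the hybrid format 346/1972 = 17.5% → the hybrid format
Overall: the skills-based format 470/2202 = 21.3%, the hybrid format 806/2944 = 27.4% → the hybrid format
Neither sweeps: the skills-based format wins 1 of 4 groups, the hybrid format wins 3. The hybrid format wins overall but not every group — no Simpson reversal.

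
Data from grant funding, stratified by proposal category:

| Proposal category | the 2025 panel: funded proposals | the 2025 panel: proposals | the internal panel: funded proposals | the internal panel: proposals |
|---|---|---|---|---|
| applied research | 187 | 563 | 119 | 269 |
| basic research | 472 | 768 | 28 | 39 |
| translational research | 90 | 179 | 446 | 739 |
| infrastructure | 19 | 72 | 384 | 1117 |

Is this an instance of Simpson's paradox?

Yes

Applied research: the 2025 panel 187/563 = 33.2%, the internal panel 119/269 = 44.2% → the internal panel
Basic research: the 2025 panel 472/768 = 61.5%, the internal panel 28/39 = 71.8% → the internal panel
Translational research: the 2025 panel 90/179 = 50.3%, the internal panel 446/739 = 60.4% → the internal panel
Infrastructure: the 2025 panel 19/72 = 26.4%, the internal panel 384/1117 = 34.4% → the internal panel
Overall: the 2025 panel 768/1582 = 48.5%, the internal panel 977/2164 = 45.1% → the 2025 panel
The internal panel wins each proposal group but the 2025 panel wins overall — the comparison reverses. The internal panel's proposals skew toward infrastructure, which has a lower base rate.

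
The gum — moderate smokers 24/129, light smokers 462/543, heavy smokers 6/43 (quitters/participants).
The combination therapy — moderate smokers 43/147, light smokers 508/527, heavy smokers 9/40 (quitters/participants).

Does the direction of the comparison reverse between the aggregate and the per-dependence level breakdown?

Moderate smokers: the gum 24/129 = 18.6%, the combination therapy 43/147 = 29.3% → the combination therapy
Light smokers: the gum 462/543 = 85.1%, the combination therapy 508/527 = 96.4% → the combination therapy
Heavy smokers: the gum 6/43 = 14.0%, the combination therapy 9/40 = 22.5% → the combination therapy
Overall: the gum 492/715 = 68.8%, the combination therapy 560/714 = 78.4% → the combination therapy
The combination therapy wins overall and in every dependence group — no reversal.

No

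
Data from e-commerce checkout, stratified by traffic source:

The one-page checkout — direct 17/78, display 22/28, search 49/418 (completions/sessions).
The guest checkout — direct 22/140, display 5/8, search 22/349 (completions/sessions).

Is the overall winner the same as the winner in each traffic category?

Yes

Direct: the one-page checkout 17/78 = 21.8%, the guest checkout 22/140 = 15.7% → the one-page checkout
Display: the one-page checkout 22/28 = 78.6%, the guest checkout 5/8 = 62.5% → the one-page checkout
Search: the one-page checkout 49/418 = 11.7%, the guest checkout 22/349 = 6.3% → the one-page checkout
Overall: the one-page checkout 88/524 = 16.8%, the guest checkout 49/497 = 9.9% → the one-page checkout
The one-page checkout wins overall and in every traffic group — no reversal.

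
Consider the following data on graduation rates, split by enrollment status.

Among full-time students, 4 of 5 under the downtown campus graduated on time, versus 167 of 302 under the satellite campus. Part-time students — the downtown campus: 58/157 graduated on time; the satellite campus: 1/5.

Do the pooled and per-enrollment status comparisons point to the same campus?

No

Full-time: the downtown campus 4/5 = 80.0%, the satellite campus 167/302 = 55.3% → the downtown campus
Part-time: the downtown campus 58/157 = 36.9%, the satellite campus 1/5 = 20.0% → the downtown campus
Overall: the downtown campus 62/162 = 38.3%, the satellite campus 168/307 = 54.7% → the satellite campus
The downtown campus wins each enrollment group but the satellite campus wins overall — the comparison reverses. The downtown campus's students skew toward part-time, which has a lower base rate.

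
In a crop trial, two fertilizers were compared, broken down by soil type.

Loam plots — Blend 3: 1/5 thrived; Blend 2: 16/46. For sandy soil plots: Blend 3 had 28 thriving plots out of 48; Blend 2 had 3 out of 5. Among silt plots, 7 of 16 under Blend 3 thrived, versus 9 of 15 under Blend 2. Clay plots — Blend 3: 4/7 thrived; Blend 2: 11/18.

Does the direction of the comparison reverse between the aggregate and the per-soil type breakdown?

Yes

Loam: Blend 3 1/5 = 20.0%, Blend 2 16/46 = 34.8% → Blend 2
Sandy soil: Blend 3 28/48 = 58.3%, Blend 2 3/5 = 60.0% → Blend 2
Silt: Blend 3 7/16 = 43.8%, Blend 2 9/15 = 60.0% → Blend 2
Clay: Blend 3 4/7 = 57.1%, Blend 2 11/18 = 61.1% → Blend 2
Overall: Blend 3 40/76 = 52.6%, Blend 2 39/84 = 46.4% → Blend 3
Blend 2 wins each soil group but Blend 3 wins overall — the comparison reverses. Blend 2's plots skew toward loam, which has a lower base rate.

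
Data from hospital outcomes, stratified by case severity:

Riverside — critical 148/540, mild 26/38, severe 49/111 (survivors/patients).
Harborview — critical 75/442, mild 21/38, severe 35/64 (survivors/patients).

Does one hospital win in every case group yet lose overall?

Critical: Riverside 148/540 = 27.4%, Harborview 75/442 = 17.0% → Riverside
Mild: Riverside 26/38 = 68.4%, Harborview 21/38 = 55.3% → Riverside
Severe: Riverside 49/111 = 44.1%, Harborview 35/64 = 54.7% → Harborview
Overall: Riverside 223/689 = 32.4%, Harborview 131/544 = 24.1% → Riverside
Neither sweeps: Riverside wins 2 of 3 groups, Harborview wins 1. Riverside wins overall but not every group — no Simpson reversal.

No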